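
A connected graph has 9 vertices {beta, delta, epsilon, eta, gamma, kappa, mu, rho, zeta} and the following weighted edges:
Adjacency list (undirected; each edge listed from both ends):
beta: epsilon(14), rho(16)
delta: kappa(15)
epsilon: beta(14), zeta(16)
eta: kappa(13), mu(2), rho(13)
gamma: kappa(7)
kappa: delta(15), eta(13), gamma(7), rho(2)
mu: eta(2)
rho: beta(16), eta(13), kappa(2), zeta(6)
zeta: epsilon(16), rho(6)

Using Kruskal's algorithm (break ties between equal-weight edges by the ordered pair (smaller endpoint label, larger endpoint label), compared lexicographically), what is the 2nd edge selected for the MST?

Sort edges by weight, then run Kruskal:
eta mu (2): add — endpoints in different components.
kappa rho (2): add — endpoints in different components.
rho zeta (6): add — endpoints in different components.
gamma kappa (7): add — endpoints in different components.
eta kappa (13): add — endpoints in different components.
eta rho (13): skip — eta and rho already connected.
beta epsilon (14): add — endpoints in different components.
delta kappa (15): add — endpoints in different components.
beta rho (16): add — endpoints in different components.
The 2nd edge added is kappa rho.

kappa-rho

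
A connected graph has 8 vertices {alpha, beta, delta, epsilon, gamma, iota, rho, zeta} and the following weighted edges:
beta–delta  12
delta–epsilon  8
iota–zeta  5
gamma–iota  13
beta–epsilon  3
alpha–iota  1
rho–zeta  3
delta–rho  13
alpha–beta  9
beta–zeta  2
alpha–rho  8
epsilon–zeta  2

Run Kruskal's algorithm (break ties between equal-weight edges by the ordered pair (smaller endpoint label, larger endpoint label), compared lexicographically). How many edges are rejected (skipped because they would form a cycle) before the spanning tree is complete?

5

Kruskal: consider edges lightest-first.
alpha–iota (1): add — endpoints in different components.
beta–zeta (2): add — endpoints in different components.
epsilon–zeta (2): add — endpoints in different components.
beta–epsilon (3): skip — beta and epsilon already connected.
rho–zeta (3): add — endpoints in different components.
iota–zeta (5): add — endpoints in different components.
alpha–rho (8): skip — rho and alpha already connected.
delta–epsilon (8): add — endpoints in different components.
alpha–beta (9): skip — beta and alpha already connected.
beta–delta (12): skip — beta and delta already connected.
delta–rho (13): skip — rho and delta already connected.
gamma–iota (13): add — endpoints in different components.
Edges rejected before the tree was complete: 5.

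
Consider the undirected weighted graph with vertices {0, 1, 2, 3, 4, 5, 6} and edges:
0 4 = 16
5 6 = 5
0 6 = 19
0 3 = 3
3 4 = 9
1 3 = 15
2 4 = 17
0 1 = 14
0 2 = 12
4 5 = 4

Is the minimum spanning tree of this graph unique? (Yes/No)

Yes

Kruskal: consider edges lightest-first.
0 3 (3): add. Components now {0,3} {1} {2} {4} {5} {6}
4 5 (4): add. Components now {0,3} {1} {2} {4,5} {6}
5 6 (5): add. Components now {0,3} {1} {2} {4,5,6}
3 4 (9): add. Components now {0,3,4,5,6} {1} {2}
0 2 (12): add. Components now {0,2,3,4,5,6} {1}
0 1 (14): add. Components now {0,1,2,3,4,5,6}
Every non-tree edge has weight strictly greater than the heaviest edge on the tree path between its endpoints, so the MST is unique.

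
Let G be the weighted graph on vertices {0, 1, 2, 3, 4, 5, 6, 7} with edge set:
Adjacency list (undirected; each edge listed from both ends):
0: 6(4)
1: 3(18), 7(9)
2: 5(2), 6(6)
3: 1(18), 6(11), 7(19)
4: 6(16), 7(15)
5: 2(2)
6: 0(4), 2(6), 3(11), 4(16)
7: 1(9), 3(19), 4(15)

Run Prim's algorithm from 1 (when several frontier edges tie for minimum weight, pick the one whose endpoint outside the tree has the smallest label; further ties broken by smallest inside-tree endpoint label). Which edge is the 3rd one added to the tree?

Grow the tree from 1 using Prim:
Step 1: frontier [1–7 9, 1–3 18] → take 1–7 (9); add 7.
Step 2: frontier [1–3 18, 4–7 15, 3–7 19] → take 4–7 (15); add 4.
Step 3: frontier [1–3 18, 4–6 16, 3–7 19] → take 4–6 (16); add 6.
Step 4: frontier [1–3 18, 0–6 4, 2–6 6, 3–6 11, 3–7 19] → take 0–6 (4); add 0.
Step 5: frontier [1–3 18, 2–6 6, 3–6 11, 3–7 19] → take 2–6 (6); add 2.
Step 6: frontier [1–3 18, 2–5 2, 3–6 11, 3–7 19] → take 2–5 (2); add 5.
Step 7: frontier [1–3 18, 3–6 11, 3–7 19] → take 3–6 (11); add 3.
The 3rd edge added is 4–6.

4-6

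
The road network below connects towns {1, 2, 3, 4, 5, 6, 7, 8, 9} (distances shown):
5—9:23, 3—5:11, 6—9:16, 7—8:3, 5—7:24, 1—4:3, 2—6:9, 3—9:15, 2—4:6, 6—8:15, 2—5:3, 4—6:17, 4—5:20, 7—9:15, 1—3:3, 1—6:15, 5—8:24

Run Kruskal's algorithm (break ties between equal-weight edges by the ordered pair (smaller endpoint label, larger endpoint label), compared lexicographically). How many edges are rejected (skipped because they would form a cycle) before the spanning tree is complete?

2

Kruskal's algorithm — process edges by increasing weight (ties by edge label):
1—3 (3): add — endpoints in different components.
1—4 (3): add — endpoints in different components.
2—5 (3): add — endpoints in different components.
7—8 (3): add — endpoints in different components.
2—4 (6): add — endpoints in different components.
2—6 (9): add — endpoints in different components.
3—5 (11): skip — 3 and 5 already connected.
1—6 (15): skip — 1 and 6 already connected.
3—9 (15): add — endpoints in different components.
6—8 (15): add — endpoints in different components.
Edges rejected before the tree was complete: 2.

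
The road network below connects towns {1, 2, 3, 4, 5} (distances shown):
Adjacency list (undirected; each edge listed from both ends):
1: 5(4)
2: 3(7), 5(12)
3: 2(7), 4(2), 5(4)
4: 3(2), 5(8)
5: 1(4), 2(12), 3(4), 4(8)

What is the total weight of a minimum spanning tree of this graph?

17

Kruskal: consider edges lightest-first.
3—4 (2): add — endpoints in different components.
1—5 (4): add — endpoints in different components.
3—5 (4): add — endpoints in different components.
2—3 (7): add — endpoints in different components.
MST edges: 3—4, 1—5, 3—5, 2—3; total weight 2+4+4+7 = 17.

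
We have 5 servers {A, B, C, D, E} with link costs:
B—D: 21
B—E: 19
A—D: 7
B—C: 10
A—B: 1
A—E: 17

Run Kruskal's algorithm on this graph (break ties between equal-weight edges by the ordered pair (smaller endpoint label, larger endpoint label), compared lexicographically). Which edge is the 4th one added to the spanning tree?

Kruskal: consider edges lightest-first.
A—B (1): add — endpoints in different components.
A—D (7): add — endpoints in different components.
B—C (10): add — endpoints in different components.
A—E (17): add — endpoints in different components.
The 4th edge added is A—E.

A-E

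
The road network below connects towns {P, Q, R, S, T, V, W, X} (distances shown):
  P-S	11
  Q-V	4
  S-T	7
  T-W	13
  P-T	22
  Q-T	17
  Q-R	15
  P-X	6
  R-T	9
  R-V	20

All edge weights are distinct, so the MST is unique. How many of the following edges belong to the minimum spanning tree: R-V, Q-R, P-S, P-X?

Sort edges by weight, then run Kruskal:
Q-V (4): add — endpoints in different components.
P-X (6): add — endpoints in different components.
S-T (7): add — endpoints in different components.
R-T (9): add — endpoints in different components.
P-S (11): add — endpoints in different components.
T-W (13): add — endpoints in different components.
Q-R (15): add — endpoints in different components.
MST edge set: {Q-V, P-X, S-T, R-T, P-S, T-W, Q-R}.
Of the listed edges, {Q-R, P-S, P-X} are in the MST → 3.

3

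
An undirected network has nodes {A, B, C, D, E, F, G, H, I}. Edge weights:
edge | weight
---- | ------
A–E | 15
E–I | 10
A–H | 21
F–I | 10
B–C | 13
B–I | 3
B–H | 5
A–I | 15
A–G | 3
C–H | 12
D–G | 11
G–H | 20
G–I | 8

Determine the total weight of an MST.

Kruskal's algorithm — process edges by increasing weight (ties by edge label):
A–G (3): add — endpoints in different components.
B–I (3): add — endpoints in different components.
B–H (5): add — endpoints in different components.
G–I (8): add — endpoints in different components.
E–I (10): add — endpoints in different components.
F–I (10): add — endpoints in different components.
D–G (11): add — endpoints in different components.
C–H (12): add — endpoints in different components.
MST edges: A–G, B–I, B–H, G–I, E–I, F–I, D–G, C–H; total weight 3+3+5+8+10+10+11+12 = 62.

62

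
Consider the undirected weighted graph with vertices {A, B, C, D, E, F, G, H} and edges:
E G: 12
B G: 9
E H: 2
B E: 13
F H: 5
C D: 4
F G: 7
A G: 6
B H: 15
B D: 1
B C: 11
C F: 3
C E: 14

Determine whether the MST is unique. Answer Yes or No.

Yes

Sort edges by weight, then run Kruskal:
B D (1): add — endpoints in different components.
E H (2): add — endpoints in different components.
C F (3): add — endpoints in different components.
C D (4): add — endpoints in different components.
F H (5): add — endpoints in different components.
A G (6): add — endpoints in different components.
F G (7): add — endpoints in different components.
Every non-tree edge has weight strictly greater than the heaviest edge on the tree path between its endpoints, so the MST is unique.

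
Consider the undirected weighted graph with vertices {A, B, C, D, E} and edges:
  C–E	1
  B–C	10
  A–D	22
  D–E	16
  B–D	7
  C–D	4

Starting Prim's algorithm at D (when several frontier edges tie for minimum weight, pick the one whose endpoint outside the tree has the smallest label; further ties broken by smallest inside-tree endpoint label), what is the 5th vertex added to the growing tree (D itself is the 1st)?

A

Prim, starting at D.
Step 1: frontier [C–D 4, B–D 7, D–E 16, A–D 22] → take C–D (4); add C.
Step 2: frontier [C–E 1, B–C 10, B–D 7, D–E 16, A–D 22] → take C–E (1); add E.
Step 3: frontier [B–C 10, B–D 7, A–D 22] → take B–D (7); add B.
Step 4: frontier [A–D 22] → take A–D (22); add A.
Vertex order: D, C, E, B, A. The 5th vertex is A.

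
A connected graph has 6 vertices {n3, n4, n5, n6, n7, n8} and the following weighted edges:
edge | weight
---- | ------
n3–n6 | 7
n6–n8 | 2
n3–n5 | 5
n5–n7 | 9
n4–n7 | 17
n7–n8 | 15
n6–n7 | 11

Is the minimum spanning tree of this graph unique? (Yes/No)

Yes

Kruskal's algorithm — process edges by increasing weight (ties by edge label):
n6–n8 (2): add. Components now {n7} {n6,n8} {n3} {n5} {n4}
n3–n5 (5): add. Components now {n7} {n6,n8} {n3,n5} {n4}
n3–n6 (7): add. Components now {n7} {n3,n5,n6,n8} {n4}
n5–n7 (9): add. Components now {n3,n5,n6,n7,n8} {n4}
n6–n7 (11): skip — n7 and n6 already connected.
n7–n8 (15): skip — n7 and n8 already connected.
n4–n7 (17): add. Components now {n3,n4,n5,n6,n7,n8}
Every non-tree edge has weight strictly greater than the heaviest edge on the tree path between its endpoints, so the MST is unique.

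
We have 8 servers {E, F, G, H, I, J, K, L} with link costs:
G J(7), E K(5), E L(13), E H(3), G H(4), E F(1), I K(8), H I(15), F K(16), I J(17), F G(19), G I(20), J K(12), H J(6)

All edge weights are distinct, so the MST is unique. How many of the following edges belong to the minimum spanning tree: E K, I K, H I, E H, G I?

3

Sort edges by weight, then run Kruskal:
E F (1): add — endpoints in different components.
E H (3): add — endpoints in different components.
G H (4): add — endpoints in different components.
E K (5): add — endpoints in different components.
H J (6): add — endpoints in different components.
G J (7): skip — G and J already connected.
I K (8): add — endpoints in different components.
J K (12): skip — J and K already connected.
E L (13): add — endpoints in different components.
MST edge set: {E F, E H, G H, E K, H J, I K, E L}.
Of the listed edges, {E K, I K, E H} are in the MST → 3.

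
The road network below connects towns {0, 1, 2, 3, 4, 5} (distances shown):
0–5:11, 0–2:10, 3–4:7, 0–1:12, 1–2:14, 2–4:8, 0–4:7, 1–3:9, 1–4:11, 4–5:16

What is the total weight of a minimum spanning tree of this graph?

Prim, starting at 2.
Step 1: cheapest edge leaving the tree is 2–4 (8); add 4.
Step 2: cheapest edge leaving the tree is 0–4 (7); add 0.
Step 3: cheapest edge leaving the tree is 3–4 (7); add 3.
Step 4: cheapest edge leaving the tree is 1–3 (9); add 1.
Step 5: cheapest edge leaving the tree is 0–5 (11); add 5.
MST edges: 2–4, 0–4, 3–4, 1–3, 0–5; total weight 8+7+7+9+11 = 42.

42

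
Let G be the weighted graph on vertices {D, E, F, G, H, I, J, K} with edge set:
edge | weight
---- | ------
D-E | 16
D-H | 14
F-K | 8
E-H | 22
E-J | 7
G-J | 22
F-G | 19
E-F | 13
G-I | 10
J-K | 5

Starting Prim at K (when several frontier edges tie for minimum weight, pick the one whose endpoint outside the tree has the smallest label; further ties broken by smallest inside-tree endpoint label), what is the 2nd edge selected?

E-J

Grow the tree from K using Prim:
Step 1: frontier [J-K 5, F-K 8] → take J-K (5); add J.
Step 2: frontier [E-J 7, G-J 22, F-K 8] → take E-J (7); add E.
Step 3: frontier [E-F 13, D-E 16, E-H 22, G-J 22, F-K 8] → take F-K (8); add F.
Step 4: frontier [D-E 16, E-H 22, F-G 19, G-J 22] → take D-E (16); add D.
Step 5: frontier [D-H 14, E-H 22, F-G 19, G-J 22] → take D-H (14); add H.
Step 6: frontier [F-G 19, G-J 22] → take F-G (19); add G.
Step 7: frontier [G-I 10] → take G-I (10); add I.
The 2nd edge added is E-J.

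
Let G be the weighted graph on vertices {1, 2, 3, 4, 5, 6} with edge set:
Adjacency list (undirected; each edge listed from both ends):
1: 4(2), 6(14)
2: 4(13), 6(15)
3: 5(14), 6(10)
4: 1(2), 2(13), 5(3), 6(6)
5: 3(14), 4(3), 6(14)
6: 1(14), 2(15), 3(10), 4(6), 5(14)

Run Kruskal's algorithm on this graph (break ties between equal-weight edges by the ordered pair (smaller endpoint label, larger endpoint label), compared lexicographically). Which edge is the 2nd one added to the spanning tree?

Kruskal: consider edges lightest-first.
1–4 (2): add. Components now {1,4} {2} {3} {5} {6}
4–5 (3): add. Components now {1,4,5} {2} {3} {6}
4–6 (6): add. Components now {1,4,5,6} {2} {3}
3–6 (10): add. Components now {1,3,4,5,6} {2}
2–4 (13): add. Components now {1,2,3,4,5,6}
The 2nd edge added is 4–5.

4-5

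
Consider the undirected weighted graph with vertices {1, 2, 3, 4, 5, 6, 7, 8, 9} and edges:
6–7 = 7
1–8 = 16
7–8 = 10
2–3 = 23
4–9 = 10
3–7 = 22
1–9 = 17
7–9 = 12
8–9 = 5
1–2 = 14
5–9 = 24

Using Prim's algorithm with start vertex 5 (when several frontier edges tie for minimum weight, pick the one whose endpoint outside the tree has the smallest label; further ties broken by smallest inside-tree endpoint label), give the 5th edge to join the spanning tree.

6-7

Prim's algorithm from 5:
Step 1: cheapest edge leaving the tree is 5–9 (24); add 9.
Step 2: cheapest edge leaving the tree is 8–9 (5); add 8.
Step 3: cheapest edge leaving the tree is 4–9 (10); add 4.
Step 4: cheapest edge leaving the tree is 7–8 (10); add 7.
Step 5: cheapest edge leaving the tree is 6–7 (7); add 6.
Step 6: cheapest edge leaving the tree is 1–8 (16); add 1.
Step 7: cheapest edge leaving the tree is 1–2 (14); add 2.
Step 8: cheapest edge leaving the tree is 3–7 (22); add 3.
The 5th edge added is 6–7.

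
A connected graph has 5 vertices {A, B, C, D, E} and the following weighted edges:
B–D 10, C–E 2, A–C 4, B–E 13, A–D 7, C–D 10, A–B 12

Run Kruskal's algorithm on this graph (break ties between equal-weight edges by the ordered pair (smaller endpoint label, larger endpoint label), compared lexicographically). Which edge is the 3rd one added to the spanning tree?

A-D

Kruskal: consider edges lightest-first.
C–E (2): add. Components now {A} {B} {C,E} {D}
A–C (4): add. Components now {A,C,E} {B} {D}
A–D (7): add. Components now {A,C,D,E} {B}
B–D (10): add. Components now {A,B,C,D,E}
The 3rd edge added is A–D.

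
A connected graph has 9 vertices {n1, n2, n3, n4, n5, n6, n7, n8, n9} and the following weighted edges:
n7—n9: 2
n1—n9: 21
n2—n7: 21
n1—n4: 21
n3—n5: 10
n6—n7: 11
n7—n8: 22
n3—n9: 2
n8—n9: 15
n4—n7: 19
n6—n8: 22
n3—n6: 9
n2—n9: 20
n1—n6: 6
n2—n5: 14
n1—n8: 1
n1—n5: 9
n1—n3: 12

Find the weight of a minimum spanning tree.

62

Kruskal: consider edges lightest-first.
n1—n8 (1): add — endpoints in different components.
n3—n9 (2): add — endpoints in different components.
n7—n9 (2): add — endpoints in different components.
n1—n6 (6): add — endpoints in different components.
n1—n5 (9): add — endpoints in different components.
n3—n6 (9): add — endpoints in different components.
n3—n5 (10): skip — n3 and n5 already connected.
n6—n7 (11): skip — n7 and n6 already connected.
n1—n3 (12): skip — n3 and n1 already connected.
n2—n5 (14): add — endpoints in different components.
n8—n9 (15): skip — n9 and n8 already connected.
n4—n7 (19): add — endpoints in different components.
MST edges: n1—n8, n3—n9, n7—n9, n1—n6, n1—n5, n3—n6, n2—n5, n4—n7; total weight 1+2+2+6+9+9+14+19 = 62.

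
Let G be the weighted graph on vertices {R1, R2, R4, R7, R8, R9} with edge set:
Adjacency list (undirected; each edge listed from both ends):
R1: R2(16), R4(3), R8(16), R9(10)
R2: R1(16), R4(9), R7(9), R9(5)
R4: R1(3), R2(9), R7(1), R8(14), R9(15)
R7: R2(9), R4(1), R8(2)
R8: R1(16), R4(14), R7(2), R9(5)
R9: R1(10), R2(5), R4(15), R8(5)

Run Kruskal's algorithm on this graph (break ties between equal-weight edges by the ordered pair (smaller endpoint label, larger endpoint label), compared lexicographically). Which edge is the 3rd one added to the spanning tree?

Kruskal: consider edges lightest-first.
R4–R7 (1): add — endpoints in different components.
R7–R8 (2): add — endpoints in different components.
R1–R4 (3): add — endpoints in different components.
R2–R9 (5): add — endpoints in different components.
R8–R9 (5): add — endpoints in different components.
The 3rd edge added is R1–R4.

R1-R4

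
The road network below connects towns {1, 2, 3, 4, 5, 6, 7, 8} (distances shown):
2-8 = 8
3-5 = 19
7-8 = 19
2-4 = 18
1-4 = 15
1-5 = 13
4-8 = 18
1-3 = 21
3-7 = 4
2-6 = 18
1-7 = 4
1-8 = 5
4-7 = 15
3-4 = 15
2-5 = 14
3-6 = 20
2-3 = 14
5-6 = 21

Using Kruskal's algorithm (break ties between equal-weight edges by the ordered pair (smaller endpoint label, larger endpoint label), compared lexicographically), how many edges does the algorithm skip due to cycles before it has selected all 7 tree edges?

Sort edges by weight, then run Kruskal:
1-7 (4): add — endpoints in different components.
3-7 (4): add — endpoints in different components.
1-8 (5): add — endpoints in different components.
2-8 (8): add — endpoints in different components.
1-5 (13): add — endpoints in different components.
2-3 (14): skip — 2 and 3 already connected.
2-5 (14): skip — 2 and 5 already connected.
1-4 (15): add — endpoints in different components.
3-4 (15): skip — 3 and 4 already connected.
4-7 (15): skip — 4 and 7 already connected.
2-4 (18): skip — 2 and 4 already connected.
2-6 (18): add — endpoints in different components.
Edges rejected before the tree was complete: 5.

5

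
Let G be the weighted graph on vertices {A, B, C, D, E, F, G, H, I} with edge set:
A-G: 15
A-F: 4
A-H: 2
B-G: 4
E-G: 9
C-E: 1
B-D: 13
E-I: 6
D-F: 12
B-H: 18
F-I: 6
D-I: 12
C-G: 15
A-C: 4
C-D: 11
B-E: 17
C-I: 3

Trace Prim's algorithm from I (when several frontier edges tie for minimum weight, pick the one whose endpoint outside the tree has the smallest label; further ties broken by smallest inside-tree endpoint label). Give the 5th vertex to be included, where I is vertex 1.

Grow the tree from I using Prim:
Step 1: cheapest edge leaving the tree is C-I (3); add C.
Step 2: cheapest edge leaving the tree is C-E (1); add E.
Step 3: cheapest edge leaving the tree is A-C (4); add A.
Step 4: cheapest edge leaving the tree is A-H (2); add H.
Step 5: cheapest edge leaving the tree is A-F (4); add F.
Step 6: cheapest edge leaving the tree is E-G (9); add G.
Step 7: cheapest edge leaving the tree is B-G (4); add B.
Step 8: cheapest edge leaving the tree is C-D (11); add D.
Vertex order: I, C, E, A, H, F, G, B, D. The 5th vertex is H.

H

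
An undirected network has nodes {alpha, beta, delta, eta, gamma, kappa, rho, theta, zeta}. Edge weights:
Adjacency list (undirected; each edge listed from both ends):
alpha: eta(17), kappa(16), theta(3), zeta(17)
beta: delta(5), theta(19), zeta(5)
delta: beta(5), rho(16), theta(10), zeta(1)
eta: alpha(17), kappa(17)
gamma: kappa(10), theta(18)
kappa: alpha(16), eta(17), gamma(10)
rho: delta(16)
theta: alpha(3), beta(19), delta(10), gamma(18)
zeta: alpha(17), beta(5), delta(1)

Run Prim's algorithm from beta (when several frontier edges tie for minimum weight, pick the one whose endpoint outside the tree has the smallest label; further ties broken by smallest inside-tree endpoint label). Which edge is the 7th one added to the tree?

delta-rho

Prim, starting at beta.
Step 1: frontier [beta—delta 5, beta—zeta 5, beta—theta 19] → take beta—delta (5); add delta.
Step 2: frontier [beta—zeta 5, beta—theta 19, delta—zeta 1, delta—theta 10, delta—rho 16] → take delta—zeta (1); add zeta.
Step 3: frontier [beta—theta 19, delta—theta 10, delta—rho 16, alpha—zeta 17] → take delta—theta (10); add theta.
Step 4: frontier [delta—rho 16, alpha—theta 3, gamma—theta 18, alpha—zeta 17] → take alpha—theta (3); add alpha.
Step 5: frontier [alpha—kappa 16, alpha—eta 17, delta—rho 16, gamma—theta 18] → take alpha—kappa (16); add kappa.
Step 6: frontier [alpha—eta 17, delta—rho 16, gamma—kappa 10, eta—kappa 17, gamma—theta 18] → take gamma—kappa (10); add gamma.
Step 7: frontier [alpha—eta 17, delta—rho 16, eta—kappa 17] → take delta—rho (16); add rho.
Step 8: frontier [alpha—eta 17, eta—kappa 17] → take alpha—eta (17); add eta.
The 7th edge added is delta—rho.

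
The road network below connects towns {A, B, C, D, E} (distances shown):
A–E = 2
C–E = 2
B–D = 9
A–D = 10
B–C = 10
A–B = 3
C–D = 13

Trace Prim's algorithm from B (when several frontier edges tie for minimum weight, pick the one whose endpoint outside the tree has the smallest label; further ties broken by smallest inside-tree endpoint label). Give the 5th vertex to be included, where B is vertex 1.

D

Prim's algorithm from B:
Step 1: frontier [A–B 3, B–D 9, B–C 10] → take A–B (3); add A.
Step 2: frontier [A–E 2, A–D 10, B–D 9, B–C 10] → take A–E (2); add E.
Step 3: frontier [A–D 10, B–D 9, B–C 10, C–E 2] → take C–E (2); add C.
Step 4: frontier [A–D 10, B–D 9, C–D 13] → take B–D (9); add D.
Vertex order: B, A, E, C, D. The 5th vertex is D.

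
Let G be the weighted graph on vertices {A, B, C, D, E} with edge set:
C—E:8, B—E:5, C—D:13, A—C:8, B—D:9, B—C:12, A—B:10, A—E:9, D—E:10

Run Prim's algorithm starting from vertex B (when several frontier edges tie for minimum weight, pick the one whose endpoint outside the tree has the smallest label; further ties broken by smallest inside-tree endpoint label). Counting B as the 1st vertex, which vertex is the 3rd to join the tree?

C

Grow the tree from B using Prim:
Step 1: cheapest edge leaving the tree is B—E (5); add E.
Step 2: cheapest edge leaving the tree is C—E (8); add C.
Step 3: cheapest edge leaving the tree is A—C (8); add A.
Step 4: cheapest edge leaving the tree is B—D (9); add D.
Vertex order: B, E, C, A, D. The 3rd vertex is C.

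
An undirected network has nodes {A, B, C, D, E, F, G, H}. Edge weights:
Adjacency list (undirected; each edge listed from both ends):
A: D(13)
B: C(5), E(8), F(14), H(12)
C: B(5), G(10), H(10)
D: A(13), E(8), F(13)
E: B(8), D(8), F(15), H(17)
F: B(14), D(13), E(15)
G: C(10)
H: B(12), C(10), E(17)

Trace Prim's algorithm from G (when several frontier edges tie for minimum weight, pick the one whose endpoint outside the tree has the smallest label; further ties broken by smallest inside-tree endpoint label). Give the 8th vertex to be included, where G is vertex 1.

F

Grow the tree from G using Prim:
Step 1: frontier [C G 10] → take C G (10); add C.
Step 2: frontier [B C 5, C H 10] → take B C (5); add B.
Step 3: frontier [B E 8, B H 12, B F 14, C H 10] → take B E (8); add E.
Step 4: frontier [B H 12, B F 14, C H 10, D E 8, E F 15, E H 17] → take D E (8); add D.
Step 5: frontier [B H 12, B F 14, C H 10, A D 13, D F 13, E F 15, E H 17] → take C H (10); add H.
Step 6: frontier [B F 14, A D 13, D F 13, E F 15] → take A D (13); add A.
Step 7: frontier [B F 14, D F 13, E F 15] → take D F (13); add F.
Vertex order: G, C, B, E, D, H, A, F. The 8th vertex is F.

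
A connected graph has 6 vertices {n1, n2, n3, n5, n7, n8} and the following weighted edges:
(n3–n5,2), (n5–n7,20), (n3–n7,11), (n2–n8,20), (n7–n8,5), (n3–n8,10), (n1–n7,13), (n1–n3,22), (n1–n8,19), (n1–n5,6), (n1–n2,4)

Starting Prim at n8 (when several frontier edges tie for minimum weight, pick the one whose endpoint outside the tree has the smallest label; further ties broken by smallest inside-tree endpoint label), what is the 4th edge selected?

Grow the tree from n8 using Prim:
Step 1: cheapest edge leaving the tree is n7–n8 (5); add n7.
Step 2: cheapest edge leaving the tree is n3–n8 (10); add n3.
Step 3: cheapest edge leaving the tree is n3–n5 (2); add n5.
Step 4: cheapest edge leaving the tree is n1–n5 (6); add n1.
Step 5: cheapest edge leaving the tree is n1–n2 (4); add n2.
The 4th edge added is n1–n5.

n1-n5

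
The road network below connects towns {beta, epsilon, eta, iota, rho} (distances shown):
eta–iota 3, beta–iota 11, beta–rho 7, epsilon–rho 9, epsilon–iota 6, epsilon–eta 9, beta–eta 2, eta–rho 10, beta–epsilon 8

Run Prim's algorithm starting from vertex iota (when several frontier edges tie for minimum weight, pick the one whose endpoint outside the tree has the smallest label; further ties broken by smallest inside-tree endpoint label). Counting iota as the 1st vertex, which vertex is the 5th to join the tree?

Grow the tree from iota using Prim:
Step 1: cheapest edge leaving the tree is eta–iota (3); add eta.
Step 2: cheapest edge leaving the tree is beta–eta (2); add beta.
Step 3: cheapest edge leaving the tree is epsilon–iota (6); add epsilon.
Step 4: cheapest edge leaving the tree is beta–rho (7); add rho.
Vertex order: iota, eta, beta, epsilon, rho. The 5th vertex is rho.

rho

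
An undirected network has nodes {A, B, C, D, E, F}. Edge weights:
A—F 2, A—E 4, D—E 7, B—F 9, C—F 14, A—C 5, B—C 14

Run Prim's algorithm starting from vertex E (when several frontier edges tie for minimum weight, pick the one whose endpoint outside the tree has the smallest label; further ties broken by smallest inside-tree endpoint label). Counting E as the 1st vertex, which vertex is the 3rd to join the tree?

Prim's algorithm from E:
Step 1: frontier [A—E 4, D—E 7] → take A—E (4); add A.
Step 2: frontier [A—F 2, A—C 5, D—E 7] → take A—F (2); add F.
Step 3: frontier [A—C 5, D—E 7, B—F 9, C—F 14] → take A—C (5); add C.
Step 4: frontier [B—C 14, D—E 7, B—F 9] → take D—E (7); add D.
Step 5: frontier [B—C 14, B—F 9] → take B—F (9); add B.
Vertex order: E, A, F, C, D, B. The 3rd vertex is F.

F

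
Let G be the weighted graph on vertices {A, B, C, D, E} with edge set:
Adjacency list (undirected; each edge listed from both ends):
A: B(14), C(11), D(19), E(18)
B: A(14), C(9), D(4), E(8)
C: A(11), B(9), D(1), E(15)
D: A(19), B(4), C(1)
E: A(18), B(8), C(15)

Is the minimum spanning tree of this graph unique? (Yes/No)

Kruskal's algorithm — process edges by increasing weight (ties by edge label):
C–D (1): add — endpoints in different components.
B–D (4): add — endpoints in different components.
B–E (8): add — endpoints in different components.
B–C (9): skip — B and C already connected.
A–C (11): add — endpoints in different components.
Every non-tree edge has weight strictly greater than the heaviest edge on the tree path between its endpoints, so the MST is unique.

Yes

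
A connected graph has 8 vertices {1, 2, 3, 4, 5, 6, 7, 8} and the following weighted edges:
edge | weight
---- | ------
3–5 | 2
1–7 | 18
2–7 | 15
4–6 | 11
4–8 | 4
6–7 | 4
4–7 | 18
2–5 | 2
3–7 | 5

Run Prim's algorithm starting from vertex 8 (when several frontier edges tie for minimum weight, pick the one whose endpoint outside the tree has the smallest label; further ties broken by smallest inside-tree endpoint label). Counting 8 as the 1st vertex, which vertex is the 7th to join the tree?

Prim, starting at 8.
Step 1: cheapest edge leaving the tree is 4–8 (4); add 4.
Step 2: cheapest edge leaving the tree is 4–6 (11); add 6.
Step 3: cheapest edge leaving the tree is 6–7 (4); add 7.
Step 4: cheapest edge leaving the tree is 3–7 (5); add 3.
Step 5: cheapest edge leaving the tree is 3–5 (2); add 5.
Step 6: cheapest edge leaving the tree is 2–5 (2); add 2.
Step 7: cheapest edge leaving the tree is 1–7 (18); add 1.
Vertex order: 8, 4, 6, 7, 3, 5, 2, 1. The 7th vertex is 2.

2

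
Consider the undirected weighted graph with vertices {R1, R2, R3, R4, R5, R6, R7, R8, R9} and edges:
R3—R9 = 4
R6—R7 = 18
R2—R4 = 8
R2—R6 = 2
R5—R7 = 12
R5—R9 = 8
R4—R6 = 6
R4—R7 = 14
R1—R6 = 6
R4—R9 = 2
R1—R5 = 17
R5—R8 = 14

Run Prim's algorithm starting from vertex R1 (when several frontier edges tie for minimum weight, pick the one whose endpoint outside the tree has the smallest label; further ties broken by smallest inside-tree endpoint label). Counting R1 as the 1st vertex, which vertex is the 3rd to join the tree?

Prim, starting at R1.
Step 1: frontier [R1—R6 6, R1—R5 17] → take R1—R6 (6); add R6.
Step 2: frontier [R1—R5 17, R2—R6 2, R4—R6 6, R6—R7 18] → take R2—R6 (2); add R2.
Step 3: frontier [R1—R5 17, R2—R4 8, R4—R6 6, R6—R7 18] → take R4—R6 (6); add R4.
Step 4: frontier [R1—R5 17, R4—R9 2, R4—R7 14, R6—R7 18] → take R4—R9 (2); add R9.
Step 5: frontier [R1—R5 17, R4—R7 14, R6—R7 18, R3—R9 4, R5—R9 8] → take R3—R9 (4); add R3.
Step 6: frontier [R1—R5 17, R4—R7 14, R6—R7 18, R5—R9 8] → take R5—R9 (8); add R5.
Step 7: frontier [R4—R7 14, R5—R7 12, R5—R8 14, R6—R7 18] → take R5—R7 (12); add R7.
Step 8: frontier [R5—R8 14] → take R5—R8 (14); add R8.
Vertex order: R1, R6, R2, R4, R9, R3, R5, R7, R8. The 3rd vertex is R2.

R2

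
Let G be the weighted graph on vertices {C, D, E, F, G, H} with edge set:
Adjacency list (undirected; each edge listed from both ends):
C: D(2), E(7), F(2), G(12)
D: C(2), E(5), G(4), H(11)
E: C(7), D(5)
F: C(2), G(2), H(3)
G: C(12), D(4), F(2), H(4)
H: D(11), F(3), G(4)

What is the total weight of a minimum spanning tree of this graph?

Sort edges by weight, then run Kruskal:
C–D (2): add. Components now {C,D} {E} {F} {G} {H}
C–F (2): add. Components now {C,D,F} {E} {G} {H}
F–G (2): add. Components now {C,D,F,G} {E} {H}
F–H (3): add. Components now {C,D,F,G,H} {E}
D–G (4): skip — D and G already connected.
G–H (4): skip — G and H already connected.
D–E (5): add. Components now {C,D,E,F,G,H}
MST edges: C–D, C–F, F–G, F–H, D–E; total weight 2+2+2+3+5 = 14.

14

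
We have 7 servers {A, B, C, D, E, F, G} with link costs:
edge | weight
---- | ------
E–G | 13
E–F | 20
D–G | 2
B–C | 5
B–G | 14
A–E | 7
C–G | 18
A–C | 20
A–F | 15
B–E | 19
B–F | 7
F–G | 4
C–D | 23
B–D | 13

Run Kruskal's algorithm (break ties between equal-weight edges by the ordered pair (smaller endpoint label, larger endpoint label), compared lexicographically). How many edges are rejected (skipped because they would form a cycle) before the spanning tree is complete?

Kruskal: consider edges lightest-first.
D–G (2): add. Components now {A} {B} {C} {D,G} {E} {F}
F–G (4): add. Components now {A} {B} {C} {D,F,G} {E}
B–C (5): add. Components now {A} {B,C} {D,F,G} {E}
A–E (7): add. Components now {A,E} {B,C} {D,F,G}
B–F (7): add. Components now {A,E} {B,C,D,F,G}
B–D (13): skip — B and D already connected.
E–G (13): add. Components now {A,B,C,D,E,F,G}
Edges rejected before the tree was complete: 1.

1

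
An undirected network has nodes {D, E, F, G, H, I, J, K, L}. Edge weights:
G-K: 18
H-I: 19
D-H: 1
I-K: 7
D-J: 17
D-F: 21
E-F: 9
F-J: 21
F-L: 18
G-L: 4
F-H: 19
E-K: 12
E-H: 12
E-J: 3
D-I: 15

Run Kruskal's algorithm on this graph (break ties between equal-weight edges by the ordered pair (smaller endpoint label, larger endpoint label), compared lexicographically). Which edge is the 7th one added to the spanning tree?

Kruskal's algorithm — process edges by increasing weight (ties by edge label):
D-H (1): add — endpoints in different components.
E-J (3): add — endpoints in different components.
G-L (4): add — endpoints in different components.
I-K (7): add — endpoints in different components.
E-F (9): add — endpoints in different components.
E-H (12): add — endpoints in different components.
E-K (12): add — endpoints in different components.
D-I (15): skip — D and I already connected.
D-J (17): skip — D and J already connected.
F-L (18): add — endpoints in different components.
The 7th edge added is E-K.

E-K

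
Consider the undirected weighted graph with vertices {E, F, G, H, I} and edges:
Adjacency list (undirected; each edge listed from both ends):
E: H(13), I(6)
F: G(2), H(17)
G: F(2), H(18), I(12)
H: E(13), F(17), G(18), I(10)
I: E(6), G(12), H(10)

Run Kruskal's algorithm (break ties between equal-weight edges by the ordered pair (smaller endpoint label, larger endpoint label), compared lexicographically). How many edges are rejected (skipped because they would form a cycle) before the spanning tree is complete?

Kruskal: consider edges lightest-first.
F G (2): add. Components now {E} {F,G} {H} {I}
E I (6): add. Components now {E,I} {F,G} {H}
H I (10): add. Components now {E,H,I} {F,G}
G I (12): add. Components now {E,F,G,H,I}
Edges rejected before the tree was complete: 0.

0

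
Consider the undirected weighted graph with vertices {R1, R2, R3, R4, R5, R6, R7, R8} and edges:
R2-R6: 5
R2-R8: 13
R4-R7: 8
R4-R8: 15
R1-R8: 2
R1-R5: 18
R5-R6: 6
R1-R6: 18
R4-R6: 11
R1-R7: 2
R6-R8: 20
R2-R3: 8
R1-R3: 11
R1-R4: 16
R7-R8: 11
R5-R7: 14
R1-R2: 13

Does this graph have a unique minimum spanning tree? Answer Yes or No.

No

Kruskal's algorithm — process edges by increasing weight (ties by edge label):
R1-R7 (2): add — endpoints in different components.
R1-R8 (2): add — endpoints in different components.
R2-R6 (5): add — endpoints in different components.
R5-R6 (6): add — endpoints in different components.
R2-R3 (8): add — endpoints in different components.
R4-R7 (8): add — endpoints in different components.
R1-R3 (11): add — endpoints in different components.
Non-tree edge R4-R6 has weight 11, equal to the heaviest edge on its tree cycle — swapping gives another MST of the same weight. Not unique.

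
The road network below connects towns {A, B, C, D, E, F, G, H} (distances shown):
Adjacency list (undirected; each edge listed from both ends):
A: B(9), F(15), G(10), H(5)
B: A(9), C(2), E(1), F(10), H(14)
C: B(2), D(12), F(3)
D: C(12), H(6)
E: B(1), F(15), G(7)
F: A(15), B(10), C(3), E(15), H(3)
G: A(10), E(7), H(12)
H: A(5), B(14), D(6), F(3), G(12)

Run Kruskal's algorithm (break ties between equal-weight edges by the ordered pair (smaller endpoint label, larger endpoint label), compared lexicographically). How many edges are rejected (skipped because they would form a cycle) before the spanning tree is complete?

Sort edges by weight, then run Kruskal:
B–E (1): add — endpoints in different components.
B–C (2): add — endpoints in different components.
C–F (3): add — endpoints in different components.
F–H (3): add — endpoints in different components.
A–H (5): add — endpoints in different components.
D–H (6): add — endpoints in different components.
E–G (7): add — endpoints in different components.
Edges rejected before the tree was complete: 0.

0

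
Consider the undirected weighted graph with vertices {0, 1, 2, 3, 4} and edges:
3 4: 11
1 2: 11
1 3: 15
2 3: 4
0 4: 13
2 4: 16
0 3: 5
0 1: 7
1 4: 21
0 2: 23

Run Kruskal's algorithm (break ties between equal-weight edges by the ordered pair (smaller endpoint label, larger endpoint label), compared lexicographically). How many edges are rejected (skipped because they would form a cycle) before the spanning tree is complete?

Kruskal's algorithm — process edges by increasing weight (ties by edge label):
2 3 (4): add — endpoints in different components.
0 3 (5): add — endpoints in different components.
0 1 (7): add — endpoints in different components.
1 2 (11): skip — 1 and 2 already connected.
3 4 (11): add — endpoints in different components.
Edges rejected before the tree was complete: 1.

1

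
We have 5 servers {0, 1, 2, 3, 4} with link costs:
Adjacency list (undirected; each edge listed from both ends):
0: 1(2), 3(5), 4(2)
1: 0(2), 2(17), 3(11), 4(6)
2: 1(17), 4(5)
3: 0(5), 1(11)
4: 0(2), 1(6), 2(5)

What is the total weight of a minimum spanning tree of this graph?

14

Kruskal: consider edges lightest-first.
0–1 (2): add — endpoints in different components.
0–4 (2): add — endpoints in different components.
0–3 (5): add — endpoints in different components.
2–4 (5): add — endpoints in different components.
MST edges: 0–1, 0–4, 0–3, 2–4; total weight 2+2+5+5 = 14.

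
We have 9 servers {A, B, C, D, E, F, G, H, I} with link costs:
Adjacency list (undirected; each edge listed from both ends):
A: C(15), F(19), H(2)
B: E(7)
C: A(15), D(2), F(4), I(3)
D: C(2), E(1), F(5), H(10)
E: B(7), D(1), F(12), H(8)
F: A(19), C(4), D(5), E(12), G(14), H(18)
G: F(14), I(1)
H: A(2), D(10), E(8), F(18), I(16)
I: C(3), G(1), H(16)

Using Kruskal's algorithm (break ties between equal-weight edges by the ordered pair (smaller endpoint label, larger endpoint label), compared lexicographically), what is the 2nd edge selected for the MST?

Sort edges by weight, then run Kruskal:
D E (1): add — endpoints in different components.
G I (1): add — endpoints in different components.
A H (2): add — endpoints in different components.
C D (2): add — endpoints in different components.
C I (3): add — endpoints in different components.
C F (4): add — endpoints in different components.
D F (5): skip — D and F already connected.
B E (7): add — endpoints in different components.
E H (8): add — endpoints in different components.
The 2nd edge added is G I.

G-I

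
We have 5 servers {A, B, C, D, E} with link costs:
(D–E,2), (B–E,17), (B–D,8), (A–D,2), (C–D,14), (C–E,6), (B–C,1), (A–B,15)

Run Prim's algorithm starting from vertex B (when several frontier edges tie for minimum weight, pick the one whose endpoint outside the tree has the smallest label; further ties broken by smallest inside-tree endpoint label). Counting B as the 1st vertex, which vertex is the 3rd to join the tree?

E

Prim, starting at B.
Step 1: cheapest edge leaving the tree is B–C (1); add C.
Step 2: cheapest edge leaving the tree is C–E (6); add E.
Step 3: cheapest edge leaving the tree is D–E (2); add D.
Step 4: cheapest edge leaving the tree is A–D (2); add A.
Vertex order: B, C, E, D, A. The 3rd vertex is E.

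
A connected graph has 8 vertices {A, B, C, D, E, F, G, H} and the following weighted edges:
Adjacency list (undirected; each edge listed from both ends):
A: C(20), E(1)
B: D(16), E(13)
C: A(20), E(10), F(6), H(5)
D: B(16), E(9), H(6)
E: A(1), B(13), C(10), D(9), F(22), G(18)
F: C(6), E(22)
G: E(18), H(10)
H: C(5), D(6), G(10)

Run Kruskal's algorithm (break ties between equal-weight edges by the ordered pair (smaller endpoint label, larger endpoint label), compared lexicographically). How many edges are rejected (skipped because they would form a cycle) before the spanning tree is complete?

Sort edges by weight, then run Kruskal:
A E (1): add — endpoints in different components.
C H (5): add — endpoints in different components.
C F (6): add — endpoints in different components.
D H (6): add — endpoints in different components.
D E (9): add — endpoints in different components.
C E (10): skip — C and E already connected.
G H (10): add — endpoints in different components.
B E (13): add — endpoints in different components.
Edges rejected before the tree was complete: 1.

1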